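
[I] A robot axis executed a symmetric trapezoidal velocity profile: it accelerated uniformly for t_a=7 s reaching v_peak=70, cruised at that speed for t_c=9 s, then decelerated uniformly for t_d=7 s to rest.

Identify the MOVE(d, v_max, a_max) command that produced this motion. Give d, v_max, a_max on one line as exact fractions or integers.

a_max = 70/7 = 10
d_a = ½·70·7 = 245; d_c = 70·9 = 630
d = 2·245 + 630 = 1120
t_c = 9 > 0 so v_max = 70

d=1120 v_max=70 a_max=10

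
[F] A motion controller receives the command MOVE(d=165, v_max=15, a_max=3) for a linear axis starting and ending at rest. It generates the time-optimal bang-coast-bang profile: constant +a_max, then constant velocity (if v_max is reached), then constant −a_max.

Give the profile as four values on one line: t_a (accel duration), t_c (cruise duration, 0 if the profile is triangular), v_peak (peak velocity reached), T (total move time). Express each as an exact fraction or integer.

(v_max)²/a_max = 15²/3 = 75
165 ≥ 75 ⇒ cruise phase
t_a = 15/3 = 5; v_peak = 15
d_cruise = 165 − 75 = 90; t_c = 90/15 = 6
T = 2·5 + 6 = 16

t_a=5 t_c=6 v_peak=15 T=16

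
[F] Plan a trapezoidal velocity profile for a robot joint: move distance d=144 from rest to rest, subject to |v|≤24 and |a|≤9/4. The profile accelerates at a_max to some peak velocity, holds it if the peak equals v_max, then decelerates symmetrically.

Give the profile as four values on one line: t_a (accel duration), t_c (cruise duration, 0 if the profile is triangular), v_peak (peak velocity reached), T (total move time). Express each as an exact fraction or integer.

t_a=8 t_c=0 v_peak=18 T=16

(v_max)²/a_max = 24²/(9/4) = 256
144 < 256 so t_c = 0
v_peak = √(144·9/4) = √324 = 18
t_a = 18/(9/4) = 8; t_c = 0
T = 2·8 = 16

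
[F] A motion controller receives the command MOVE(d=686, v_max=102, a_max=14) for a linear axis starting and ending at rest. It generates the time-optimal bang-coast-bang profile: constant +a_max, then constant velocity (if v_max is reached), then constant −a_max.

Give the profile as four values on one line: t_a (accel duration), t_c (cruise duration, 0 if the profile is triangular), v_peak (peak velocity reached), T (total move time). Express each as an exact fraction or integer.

t_a=7 t_c=0 v_peak=98 T=14

v_max²/a_max = 102²/14 = 5202/7
686 < 5202/7 ⇒ no cruise
v_peak = √(686·14) = √9604 = 98
t_a = 98/14 = 7; t_c = 0
T = 2·7 = 14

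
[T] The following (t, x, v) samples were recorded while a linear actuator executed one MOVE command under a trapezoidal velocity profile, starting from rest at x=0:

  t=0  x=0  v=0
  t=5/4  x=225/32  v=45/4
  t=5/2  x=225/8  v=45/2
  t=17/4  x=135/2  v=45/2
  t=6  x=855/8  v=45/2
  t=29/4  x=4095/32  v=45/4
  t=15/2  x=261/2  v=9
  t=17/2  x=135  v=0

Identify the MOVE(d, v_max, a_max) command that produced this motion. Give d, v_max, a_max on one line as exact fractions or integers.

final state: t=17/2, x=135, v=0 → d = 135
a_max = (45/4−0)/(5/4−0) = 9
max v = 45/2 over t∈[5/2,6] → v_max = 45/2
check: 45/2·(5/2+7/2) = 135 ✓

d=135 v_max=45/2 a_max=9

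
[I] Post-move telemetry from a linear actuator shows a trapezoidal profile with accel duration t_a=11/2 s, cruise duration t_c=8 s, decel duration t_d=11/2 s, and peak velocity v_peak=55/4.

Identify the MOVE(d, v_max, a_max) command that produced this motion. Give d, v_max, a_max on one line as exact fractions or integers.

d=1485/8 v_max=55/4 a_max=5/2

a_max = (55/4)/(11/2) = 5/2
d_a = ½·55/4·11/2 = 605/16; d_c = 55/4·8 = 110
d = 2·605/16 + 110 = 1485/8
t_c = 8 > 0 so v_max = 55/4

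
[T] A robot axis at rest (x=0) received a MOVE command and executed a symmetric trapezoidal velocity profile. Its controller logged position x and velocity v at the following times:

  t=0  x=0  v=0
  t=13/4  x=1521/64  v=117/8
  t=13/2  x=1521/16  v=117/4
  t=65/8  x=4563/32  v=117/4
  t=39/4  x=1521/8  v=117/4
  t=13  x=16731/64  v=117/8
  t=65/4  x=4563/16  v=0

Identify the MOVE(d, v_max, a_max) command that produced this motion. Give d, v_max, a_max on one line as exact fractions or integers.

final state: t=65/4, x=4563/16, v=0 → d = 4563/16
a_max = (117/8−0)/(13/4−0) = 9/2
max v = 117/4 over t∈[13/2,39/4] → v_max = 117/4
check: 117/4·(13/2+13/4) = 4563/16 ✓

d=4563/16 v_max=117/4 a_max=9/2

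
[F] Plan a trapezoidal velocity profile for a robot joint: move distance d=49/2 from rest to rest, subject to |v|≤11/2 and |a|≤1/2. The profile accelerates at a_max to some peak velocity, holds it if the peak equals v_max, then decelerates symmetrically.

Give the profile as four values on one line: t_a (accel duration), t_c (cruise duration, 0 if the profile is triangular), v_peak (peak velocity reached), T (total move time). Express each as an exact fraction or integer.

t_a=7 t_c=0 v_peak=7/2 T=14

v_max²/a_max = (11/2)²/(1/2) = 121/2
49/2 < 121/2 ⇒ no cruise
v_peak = √(49/2·1/2) = √(49/4) = 7/2
t_a = (7/2)/(1/2) = 7; t_c = 0
T = 2·7 = 14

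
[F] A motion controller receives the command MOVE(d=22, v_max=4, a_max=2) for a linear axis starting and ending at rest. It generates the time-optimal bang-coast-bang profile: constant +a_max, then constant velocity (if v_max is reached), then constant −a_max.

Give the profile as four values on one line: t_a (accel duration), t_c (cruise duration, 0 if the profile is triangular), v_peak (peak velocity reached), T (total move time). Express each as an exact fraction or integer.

(v_max)²/a_max = 4²/2 = 8
22 ≥ 8 ⇒ cruise phase
t_a = 4/2 = 2; v_peak = 4
d_cruise = 22 − 8 = 14; t_c = 14/4 = 7/2
T = 2·2 + 7/2 = 15/2

t_a=2 t_c=7/2 v_peak=4 T=15/2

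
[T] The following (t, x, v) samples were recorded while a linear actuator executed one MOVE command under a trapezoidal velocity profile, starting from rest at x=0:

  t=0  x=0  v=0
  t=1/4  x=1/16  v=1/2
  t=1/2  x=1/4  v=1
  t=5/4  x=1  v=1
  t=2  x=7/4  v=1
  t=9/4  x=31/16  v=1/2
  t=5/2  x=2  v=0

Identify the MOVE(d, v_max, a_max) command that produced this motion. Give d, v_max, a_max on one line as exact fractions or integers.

final state: t=5/2, x=2, v=0 → d = 2
a_max = (1/2−0)/(1/4−0) = 2
max v = 1 over t∈[1/2,2] → v_max = 1
check: 1·(1/2+3/2) = 2 ✓

d=2 v_max=1 a_max=2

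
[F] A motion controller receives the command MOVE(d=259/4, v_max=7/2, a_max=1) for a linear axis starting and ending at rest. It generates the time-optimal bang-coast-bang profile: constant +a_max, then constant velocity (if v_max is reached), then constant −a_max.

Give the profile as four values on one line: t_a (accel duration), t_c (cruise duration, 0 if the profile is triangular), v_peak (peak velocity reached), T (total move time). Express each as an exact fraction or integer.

v_max²/a_max = (7/2)²/1 = 49/4
259/4 ≥ 49/4 → trapezoidal
t_a = (7/2)/1 = 7/2; v_peak = 7/2
d_cruise = 259/4 − 49/4 = 105/2; t_c = (105/2)/(7/2) = 15
T = 2·7/2 + 15 = 22

t_a=7/2 t_c=15 v_peak=7/2 T=22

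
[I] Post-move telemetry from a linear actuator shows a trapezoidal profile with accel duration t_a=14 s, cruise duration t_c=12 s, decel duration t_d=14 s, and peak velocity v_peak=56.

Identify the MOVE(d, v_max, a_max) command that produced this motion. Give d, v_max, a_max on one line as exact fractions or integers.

a_max = 56/14 = 4
d_a = ½·56·14 = 392; d_c = 56·12 = 672
d = 2·392 + 672 = 1456
t_c = 12 > 0 → v_max = v_peak = 56

d=1456 v_max=56 a_max=4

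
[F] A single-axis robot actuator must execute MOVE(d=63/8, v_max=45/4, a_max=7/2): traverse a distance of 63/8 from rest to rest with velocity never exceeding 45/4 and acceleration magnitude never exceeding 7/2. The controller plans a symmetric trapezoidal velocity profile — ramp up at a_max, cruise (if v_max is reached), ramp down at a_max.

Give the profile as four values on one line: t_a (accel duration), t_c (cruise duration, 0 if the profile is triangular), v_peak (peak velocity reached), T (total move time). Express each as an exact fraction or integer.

t_a=3/2 t_c=0 v_peak=21/4 T=3

v_max²/a_max = (45/4)²/(7/2) = 2025/56
63/8 < 2025/56 ⇒ no cruise
v_peak = √(63/8·7/2) = √(441/16) = 21/4
t_a = (21/4)/(7/2) = 3/2; t_c = 0
T = 2·3/2 = 3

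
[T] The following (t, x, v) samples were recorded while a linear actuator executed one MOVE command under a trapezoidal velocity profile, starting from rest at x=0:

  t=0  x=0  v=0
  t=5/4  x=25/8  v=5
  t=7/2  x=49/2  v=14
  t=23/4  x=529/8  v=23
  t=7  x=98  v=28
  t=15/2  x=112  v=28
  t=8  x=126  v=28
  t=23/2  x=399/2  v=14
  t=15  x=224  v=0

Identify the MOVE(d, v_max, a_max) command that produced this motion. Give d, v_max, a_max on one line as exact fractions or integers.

d=224 v_max=28 a_max=4

final state: t=15, x=224, v=0 → d = 224
a_max = (5−0)/(5/4−0) = 4
max v = 28 over t∈[7,8] → v_max = 28
check: 28·(7+1) = 224 ✓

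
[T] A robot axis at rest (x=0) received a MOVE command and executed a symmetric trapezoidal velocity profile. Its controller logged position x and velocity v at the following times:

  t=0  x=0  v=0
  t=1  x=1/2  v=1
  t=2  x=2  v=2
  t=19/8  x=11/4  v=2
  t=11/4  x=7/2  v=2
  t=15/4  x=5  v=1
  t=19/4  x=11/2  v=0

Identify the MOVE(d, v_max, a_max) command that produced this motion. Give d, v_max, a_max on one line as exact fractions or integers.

d=11/2 v_max=2 a_max=1

final state: t=19/4, x=11/2, v=0 → d = 11/2
a_max = (1−0)/(1−0) = 1
max v = 2 over t∈[2,11/4] → v_max = 2
check: 2·(2+3/4) = 11/2 ✓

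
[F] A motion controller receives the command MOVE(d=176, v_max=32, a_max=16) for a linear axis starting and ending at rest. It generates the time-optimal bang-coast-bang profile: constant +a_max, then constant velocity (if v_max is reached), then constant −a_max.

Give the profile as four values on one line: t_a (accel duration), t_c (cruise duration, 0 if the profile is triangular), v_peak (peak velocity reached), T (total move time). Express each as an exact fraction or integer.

vₘ²/aₘ = 32²/16 = 64
176 ≥ 64 → trapezoidal
t_a = 32/16 = 2; v_peak = 32
d_cruise = 176 − 64 = 112; t_c = 112/32 = 7/2
T = 2·2 + 7/2 = 15/2

t_a=2 t_c=7/2 v_peak=32 T=15/2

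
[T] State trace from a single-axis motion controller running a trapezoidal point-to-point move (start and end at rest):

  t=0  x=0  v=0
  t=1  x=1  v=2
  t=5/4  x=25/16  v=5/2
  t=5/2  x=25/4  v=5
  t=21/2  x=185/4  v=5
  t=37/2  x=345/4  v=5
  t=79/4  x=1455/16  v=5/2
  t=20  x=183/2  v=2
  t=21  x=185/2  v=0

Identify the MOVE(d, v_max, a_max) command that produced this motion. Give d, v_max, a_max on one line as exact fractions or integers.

final state: t=21, x=185/2, v=0 → d = 185/2
a_max = (2−0)/(1−0) = 2
max v = 5 over t∈[5/2,37/2] → v_max = 5
check: 5·(5/2+16) = 185/2 ✓

d=185/2 v_max=5 a_max=2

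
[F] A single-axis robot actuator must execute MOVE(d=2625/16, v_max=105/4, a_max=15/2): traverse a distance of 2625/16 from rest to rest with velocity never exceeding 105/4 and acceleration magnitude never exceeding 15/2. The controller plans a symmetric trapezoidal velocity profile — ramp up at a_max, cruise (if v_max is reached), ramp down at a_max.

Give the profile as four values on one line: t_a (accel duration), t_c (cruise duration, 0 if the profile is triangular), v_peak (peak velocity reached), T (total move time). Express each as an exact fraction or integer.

t_a=7/2 t_c=11/4 v_peak=105/4 T=39/4

(v_max)²/a_max = (105/4)²/(15/2) = 735/8
2625/16 ≥ 735/8 ⇒ cruise phase
t_a = (105/4)/(15/2) = 7/2; v_peak = 105/4
d_cruise = 2625/16 − 735/8 = 1155/16; t_c = (1155/16)/(105/4) = 11/4
T = 2·7/2 + 11/4 = 39/4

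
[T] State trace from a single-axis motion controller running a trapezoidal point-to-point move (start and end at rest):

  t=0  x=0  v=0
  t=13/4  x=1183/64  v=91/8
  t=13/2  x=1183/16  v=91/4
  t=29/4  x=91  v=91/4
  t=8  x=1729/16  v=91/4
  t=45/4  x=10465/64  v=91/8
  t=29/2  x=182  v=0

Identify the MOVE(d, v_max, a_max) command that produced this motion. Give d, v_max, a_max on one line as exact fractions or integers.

d=182 v_max=91/4 a_max=7/2

final state: t=29/2, x=182, v=0 → d = 182
a_max = (91/8−0)/(13/4−0) = 7/2
max v = 91/4 over t∈[13/2,8] → v_max = 91/4
check: 91/4·(13/2+3/2) = 182 ✓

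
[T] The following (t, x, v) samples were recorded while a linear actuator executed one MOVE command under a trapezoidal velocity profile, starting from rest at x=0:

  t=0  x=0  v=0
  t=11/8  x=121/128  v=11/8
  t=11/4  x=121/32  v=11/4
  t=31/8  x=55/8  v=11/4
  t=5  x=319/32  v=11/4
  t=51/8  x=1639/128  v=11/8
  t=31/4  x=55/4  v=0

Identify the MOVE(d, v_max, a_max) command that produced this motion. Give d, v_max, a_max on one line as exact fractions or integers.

final state: t=31/4, x=55/4, v=0 → d = 55/4
a_max = (11/8−0)/(11/8−0) = 1
max v = 11/4 over t∈[11/4,5] → v_max = 11/4
check: 11/4·(11/4+9/4) = 55/4 ✓

d=55/4 v_max=11/4 a_max=1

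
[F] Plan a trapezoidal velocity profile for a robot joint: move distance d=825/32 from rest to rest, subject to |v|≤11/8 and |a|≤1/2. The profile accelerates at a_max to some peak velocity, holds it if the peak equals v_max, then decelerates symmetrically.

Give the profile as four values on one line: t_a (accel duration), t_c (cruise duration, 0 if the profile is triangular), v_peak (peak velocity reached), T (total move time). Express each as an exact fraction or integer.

v_max²/a_max = (11/8)²/(1/2) = 121/32
825/32 ≥ 121/32 → trapezoidal
t_a = (11/8)/(1/2) = 11/4; v_peak = 11/8
d_cruise = 825/32 − 121/32 = 22; t_c = 22/(11/8) = 16
T = 2·11/4 + 16 = 43/2

t_a=11/4 t_c=16 v_peak=11/8 T=43/2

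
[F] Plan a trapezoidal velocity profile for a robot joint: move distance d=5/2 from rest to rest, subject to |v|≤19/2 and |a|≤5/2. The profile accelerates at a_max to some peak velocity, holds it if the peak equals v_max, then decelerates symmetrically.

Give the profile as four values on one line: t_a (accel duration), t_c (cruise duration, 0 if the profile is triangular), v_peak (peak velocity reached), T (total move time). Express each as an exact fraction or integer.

v_max²/a_max = (19/2)²/(5/2) = 361/10
5/2 < 361/10 ⇒ no cruise
v_peak = √(5/2·5/2) = √(25/4) = 5/2
t_a = (5/2)/(5/2) = 1; t_c = 0
T = 2·1 = 2

t_a=1 t_c=0 v_peak=5/2 T=2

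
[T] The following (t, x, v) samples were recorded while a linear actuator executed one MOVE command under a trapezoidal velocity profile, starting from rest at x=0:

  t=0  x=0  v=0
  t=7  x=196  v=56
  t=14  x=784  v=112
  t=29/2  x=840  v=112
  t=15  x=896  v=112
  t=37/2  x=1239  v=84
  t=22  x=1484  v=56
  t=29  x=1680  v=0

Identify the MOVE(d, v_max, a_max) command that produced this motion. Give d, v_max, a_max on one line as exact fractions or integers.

d=1680 v_max=112 a_max=8

final state: t=29, x=1680, v=0 → d = 1680
a_max = (56−0)/(7−0) = 8
max v = 112 over t∈[14,15] → v_max = 112
check: 112·(14+1) = 1680 ✓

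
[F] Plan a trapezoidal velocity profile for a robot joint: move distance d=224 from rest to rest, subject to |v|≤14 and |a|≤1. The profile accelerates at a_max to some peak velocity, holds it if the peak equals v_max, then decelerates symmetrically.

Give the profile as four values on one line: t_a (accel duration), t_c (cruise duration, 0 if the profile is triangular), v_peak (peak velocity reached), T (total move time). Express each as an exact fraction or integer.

(v_max)²/a_max = 14²/1 = 196
224 ≥ 196 → trapezoidal
t_a = 14/1 = 14; v_peak = 14
d_cruise = 224 − 196 = 28; t_c = 28/14 = 2
T = 2·14 + 2 = 30

t_a=14 t_c=2 v_peak=14 T=30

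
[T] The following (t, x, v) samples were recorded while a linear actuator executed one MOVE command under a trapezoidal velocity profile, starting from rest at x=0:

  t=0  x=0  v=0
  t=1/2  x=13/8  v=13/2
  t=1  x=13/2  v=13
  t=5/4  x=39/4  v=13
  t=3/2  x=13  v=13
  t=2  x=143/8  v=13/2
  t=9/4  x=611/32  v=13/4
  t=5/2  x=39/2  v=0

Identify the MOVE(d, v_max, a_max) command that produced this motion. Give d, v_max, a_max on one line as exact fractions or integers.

d=39/2 v_max=13 a_max=13

final state: t=5/2, x=39/2, v=0 → d = 39/2
a_max = (13/2−0)/(1/2−0) = 13
max v = 13 over t∈[1,3/2] → v_max = 13
check: 13·(1+1/2) = 39/2 ✓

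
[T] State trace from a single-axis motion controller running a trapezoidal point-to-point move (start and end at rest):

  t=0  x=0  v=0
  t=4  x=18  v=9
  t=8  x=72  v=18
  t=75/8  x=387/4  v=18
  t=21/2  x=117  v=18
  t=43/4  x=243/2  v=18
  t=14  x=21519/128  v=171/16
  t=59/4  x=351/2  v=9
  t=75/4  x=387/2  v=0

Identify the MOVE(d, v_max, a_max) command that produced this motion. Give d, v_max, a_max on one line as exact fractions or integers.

final state: t=75/4, x=387/2, v=0 → d = 387/2
a_max = (9−0)/(4−0) = 9/4
max v = 18 over t∈[8,43/4] → v_max = 18
check: 18·(8+11/4) = 387/2 ✓

d=387/2 v_max=18 a_max=9/4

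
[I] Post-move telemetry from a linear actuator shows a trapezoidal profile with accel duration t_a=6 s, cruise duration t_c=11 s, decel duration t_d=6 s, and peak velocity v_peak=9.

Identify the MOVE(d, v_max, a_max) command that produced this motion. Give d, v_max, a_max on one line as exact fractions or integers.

d=153 v_max=9 a_max=3/2

a_max = 9/6 = 3/2
d_a = ½·9·6 = 27; d_c = 9·11 = 99
d = 2·27 + 99 = 153
t_c = 11 > 0 → v_max = v_peak = 9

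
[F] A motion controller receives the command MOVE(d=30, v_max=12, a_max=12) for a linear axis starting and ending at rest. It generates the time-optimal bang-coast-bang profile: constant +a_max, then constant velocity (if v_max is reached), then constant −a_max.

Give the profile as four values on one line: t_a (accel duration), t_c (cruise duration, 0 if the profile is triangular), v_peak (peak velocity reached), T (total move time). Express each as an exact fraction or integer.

t_a=1 t_c=3/2 v_peak=12 T=7/2

vₘ²/aₘ = 12²/12 = 12
30 ≥ 12 → trapezoidal
t_a = 12/12 = 1; v_peak = 12
d_cruise = 30 − 12 = 18; t_c = 18/12 = 3/2
T = 2·1 + 3/2 = 7/2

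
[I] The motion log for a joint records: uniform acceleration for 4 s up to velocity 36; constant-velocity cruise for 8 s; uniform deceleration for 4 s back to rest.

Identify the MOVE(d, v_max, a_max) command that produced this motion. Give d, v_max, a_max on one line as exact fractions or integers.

a_max = 36/4 = 9
d_a = ½·36·4 = 72; d_c = 36·8 = 288
d = 2·72 + 288 = 432
t_c = 8 > 0 so v_max = 36

d=432 v_max=36 a_max=9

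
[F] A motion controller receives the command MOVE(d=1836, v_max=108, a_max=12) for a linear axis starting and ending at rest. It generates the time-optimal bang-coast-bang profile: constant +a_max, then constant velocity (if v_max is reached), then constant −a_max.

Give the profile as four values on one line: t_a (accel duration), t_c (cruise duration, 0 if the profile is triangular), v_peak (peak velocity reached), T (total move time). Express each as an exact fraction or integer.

(v_max)²/a_max = 108²/12 = 972
1836 ≥ 972 so v_max reached
t_a = 108/12 = 9; v_peak = 108
d_cruise = 1836 − 972 = 864; t_c = 864/108 = 8
T = 2·9 + 8 = 26

t_a=9 t_c=8 v_peak=108 T=26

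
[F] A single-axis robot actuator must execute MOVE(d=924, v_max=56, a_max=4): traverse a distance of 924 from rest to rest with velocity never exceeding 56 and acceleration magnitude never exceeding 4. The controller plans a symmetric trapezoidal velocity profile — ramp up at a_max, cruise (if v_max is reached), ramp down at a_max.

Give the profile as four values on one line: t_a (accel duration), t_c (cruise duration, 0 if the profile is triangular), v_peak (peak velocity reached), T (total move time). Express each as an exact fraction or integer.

v_max²/a_max = 56²/4 = 784
924 ≥ 784 so v_max reached
t_a = 56/4 = 14; v_peak = 56
d_cruise = 924 − 784 = 140; t_c = 140/56 = 5/2
T = 2·14 + 5/2 = 61/2

t_a=14 t_c=5/2 v_peak=56 T=61/2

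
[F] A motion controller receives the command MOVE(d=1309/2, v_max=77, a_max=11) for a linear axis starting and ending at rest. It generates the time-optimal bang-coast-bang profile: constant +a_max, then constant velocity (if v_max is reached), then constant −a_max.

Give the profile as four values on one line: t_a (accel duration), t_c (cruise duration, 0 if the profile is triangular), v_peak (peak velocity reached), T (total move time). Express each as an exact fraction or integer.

vₘ²/aₘ = 77²/11 = 539
1309/2 ≥ 539 ⇒ cruise phase
t_a = 77/11 = 7; v_peak = 77
d_cruise = 1309/2 − 539 = 231/2; t_c = (231/2)/77 = 3/2
T = 2·7 + 3/2 = 31/2

t_a=7 t_c=3/2 v_peak=77 T=31/2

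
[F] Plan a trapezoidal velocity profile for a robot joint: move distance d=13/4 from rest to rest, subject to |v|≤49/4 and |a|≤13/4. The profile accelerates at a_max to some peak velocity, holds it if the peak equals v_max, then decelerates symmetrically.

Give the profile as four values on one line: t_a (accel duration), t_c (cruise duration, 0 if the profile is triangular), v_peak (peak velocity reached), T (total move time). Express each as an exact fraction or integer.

vₘ²/aₘ = (49/4)²/(13/4) = 2401/52
13/4 < 2401/52 ⇒ no cruise
v_peak = √(13/4·13/4) = √(169/16) = 13/4
t_a = (13/4)/(13/4) = 1; t_c = 0
T = 2·1 = 2

t_a=1 t_c=0 v_peak=13/4 T=2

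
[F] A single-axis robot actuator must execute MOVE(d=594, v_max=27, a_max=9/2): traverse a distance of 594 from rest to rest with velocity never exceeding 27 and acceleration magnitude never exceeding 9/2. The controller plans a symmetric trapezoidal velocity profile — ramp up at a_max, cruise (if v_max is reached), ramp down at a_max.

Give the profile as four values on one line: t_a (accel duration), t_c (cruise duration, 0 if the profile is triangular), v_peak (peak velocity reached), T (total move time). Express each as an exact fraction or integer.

v_max²/a_max = 27²/(9/2) = 162
594 ≥ 162 so v_max reached
t_a = 27/(9/2) = 6; v_peak = 27
d_cruise = 594 − 162 = 432; t_c = 432/27 = 16
T = 2·6 + 16 = 28

t_a=6 t_c=16 v_peak=27 T=28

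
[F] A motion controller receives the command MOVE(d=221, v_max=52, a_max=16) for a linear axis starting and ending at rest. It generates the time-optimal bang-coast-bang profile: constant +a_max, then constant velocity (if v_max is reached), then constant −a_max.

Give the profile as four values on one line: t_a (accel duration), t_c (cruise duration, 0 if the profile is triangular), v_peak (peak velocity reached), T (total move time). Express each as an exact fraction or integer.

vₘ²/aₘ = 52²/16 = 169
221 ≥ 169 → trapezoidal
t_a = 52/16 = 13/4; v_peak = 52
d_cruise = 221 − 169 = 52; t_c = 52/52 = 1
T = 2·13/4 + 1 = 15/2

t_a=13/4 t_c=1 v_peak=52 T=15/2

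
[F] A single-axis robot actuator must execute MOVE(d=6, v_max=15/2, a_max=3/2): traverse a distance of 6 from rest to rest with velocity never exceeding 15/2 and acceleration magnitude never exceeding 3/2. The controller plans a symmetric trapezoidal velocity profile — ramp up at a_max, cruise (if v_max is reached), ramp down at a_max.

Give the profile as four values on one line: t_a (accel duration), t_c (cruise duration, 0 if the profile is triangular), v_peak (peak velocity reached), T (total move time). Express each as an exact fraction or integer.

vₘ²/aₘ = (15/2)²/(3/2) = 75/2
6 < 75/2 ⇒ no cruise
v_peak = √(6·3/2) = √9 = 3
t_a = 3/(3/2) = 2; t_c = 0
T = 2·2 = 4

t_a=2 t_c=0 v_peak=3 T=4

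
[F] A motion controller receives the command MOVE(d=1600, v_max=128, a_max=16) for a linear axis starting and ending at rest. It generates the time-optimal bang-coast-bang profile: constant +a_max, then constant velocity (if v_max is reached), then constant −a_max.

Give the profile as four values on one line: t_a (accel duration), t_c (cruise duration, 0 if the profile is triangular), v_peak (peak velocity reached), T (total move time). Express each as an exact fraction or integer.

(v_max)²/a_max = 128²/16 = 1024
1600 ≥ 1024 so v_max reached
t_a = 128/16 = 8; v_peak = 128
d_cruise = 1600 − 1024 = 576; t_c = 576/128 = 9/2
T = 2·8 + 9/2 = 41/2

t_a=8 t_c=9/2 v_peak=128 T=41/2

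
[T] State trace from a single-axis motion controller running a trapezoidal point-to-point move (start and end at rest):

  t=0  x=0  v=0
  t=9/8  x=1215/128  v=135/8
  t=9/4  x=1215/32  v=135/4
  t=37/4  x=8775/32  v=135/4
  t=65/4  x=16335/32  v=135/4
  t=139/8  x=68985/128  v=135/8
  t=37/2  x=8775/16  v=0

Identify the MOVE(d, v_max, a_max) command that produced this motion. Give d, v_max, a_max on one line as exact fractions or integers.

final state: t=37/2, x=8775/16, v=0 → d = 8775/16
a_max = (135/8−0)/(9/8−0) = 15
max v = 135/4 over t∈[9/4,65/4] → v_max = 135/4
check: 135/4·(9/4+14) = 8775/16 ✓

d=8775/16 v_max=135/4 a_max=15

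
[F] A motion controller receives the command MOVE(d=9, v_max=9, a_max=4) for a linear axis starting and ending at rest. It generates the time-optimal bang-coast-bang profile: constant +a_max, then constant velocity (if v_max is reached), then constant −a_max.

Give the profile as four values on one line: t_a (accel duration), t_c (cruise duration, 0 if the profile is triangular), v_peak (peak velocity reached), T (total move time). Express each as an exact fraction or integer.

vₘ²/aₘ = 9²/4 = 81/4
9 < 81/4 → triangular
v_peak = √(9·4) = √36 = 6
t_a = 6/4 = 3/2; t_c = 0
T = 2·3/2 = 3

t_a=3/2 t_c=0 v_peak=6 T=3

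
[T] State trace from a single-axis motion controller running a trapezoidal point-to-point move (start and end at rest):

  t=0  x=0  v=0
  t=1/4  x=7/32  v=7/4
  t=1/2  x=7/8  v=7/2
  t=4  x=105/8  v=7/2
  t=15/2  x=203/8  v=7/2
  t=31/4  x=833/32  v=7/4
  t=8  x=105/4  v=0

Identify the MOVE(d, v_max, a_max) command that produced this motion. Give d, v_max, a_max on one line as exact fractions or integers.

d=105/4 v_max=7/2 a_max=7

final state: t=8, x=105/4, v=0 → d = 105/4
a_max = (7/4−0)/(1/4−0) = 7
max v = 7/2 over t∈[1/2,15/2] → v_max = 7/2
check: 7/2·(1/2+7) = 105/4 ✓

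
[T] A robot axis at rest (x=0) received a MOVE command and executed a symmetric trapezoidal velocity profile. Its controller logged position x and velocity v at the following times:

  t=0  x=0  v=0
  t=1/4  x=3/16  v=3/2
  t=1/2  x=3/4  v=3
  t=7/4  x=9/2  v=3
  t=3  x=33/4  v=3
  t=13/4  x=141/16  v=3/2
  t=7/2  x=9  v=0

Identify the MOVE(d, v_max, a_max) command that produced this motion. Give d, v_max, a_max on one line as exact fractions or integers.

final state: t=7/2, x=9, v=0 → d = 9
a_max = (3/2−0)/(1/4−0) = 6
max v = 3 over t∈[1/2,3] → v_max = 3
check: 3·(1/2+5/2) = 9 ✓

d=9 v_max=3 a_max=6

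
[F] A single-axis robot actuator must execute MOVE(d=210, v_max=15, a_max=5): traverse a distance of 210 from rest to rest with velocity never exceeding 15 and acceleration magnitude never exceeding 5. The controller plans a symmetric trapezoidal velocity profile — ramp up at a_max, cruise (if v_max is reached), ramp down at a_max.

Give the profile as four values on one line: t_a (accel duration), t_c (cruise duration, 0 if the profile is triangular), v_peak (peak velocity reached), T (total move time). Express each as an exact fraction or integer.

(v_max)²/a_max = 15²/5 = 45
210 ≥ 45 ⇒ cruise phase
t_a = 15/5 = 3; v_peak = 15
d_cruise = 210 − 45 = 165; t_c = 165/15 = 11
T = 2·3 + 11 = 17

t_a=3 t_c=11 v_peak=15 T=17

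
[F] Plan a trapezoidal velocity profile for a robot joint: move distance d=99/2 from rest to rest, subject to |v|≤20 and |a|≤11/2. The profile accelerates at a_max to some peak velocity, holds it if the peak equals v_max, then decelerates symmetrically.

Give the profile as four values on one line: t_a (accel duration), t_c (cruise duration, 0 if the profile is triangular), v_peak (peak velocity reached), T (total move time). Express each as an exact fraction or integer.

t_a=3 t_c=0 v_peak=33/2 T=6

v_max²/a_max = 20²/(11/2) = 800/11
99/2 < 800/11 → triangular
v_peak = √(99/2·11/2) = √(1089/4) = 33/2
t_a = (33/2)/(11/2) = 3; t_c = 0
T = 2·3 = 6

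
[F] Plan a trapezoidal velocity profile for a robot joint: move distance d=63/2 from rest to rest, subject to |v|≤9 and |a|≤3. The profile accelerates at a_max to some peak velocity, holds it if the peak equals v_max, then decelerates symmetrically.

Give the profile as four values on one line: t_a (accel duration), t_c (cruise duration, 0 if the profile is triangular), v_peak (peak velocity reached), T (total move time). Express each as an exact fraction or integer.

(v_max)²/a_max = 9²/3 = 27
63/2 ≥ 27 so v_max reached
t_a = 9/3 = 3; v_peak = 9
d_cruise = 63/2 − 27 = 9/2; t_c = (9/2)/9 = 1/2
T = 2·3 + 1/2 = 13/2

t_a=3 t_c=1/2 v_peak=9 T=13/2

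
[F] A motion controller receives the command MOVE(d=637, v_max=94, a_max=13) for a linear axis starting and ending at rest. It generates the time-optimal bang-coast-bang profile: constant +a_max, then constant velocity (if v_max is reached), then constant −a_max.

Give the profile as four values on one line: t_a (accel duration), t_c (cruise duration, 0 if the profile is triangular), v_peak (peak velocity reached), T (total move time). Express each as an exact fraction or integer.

(v_max)²/a_max = 94²/13 = 8836/13
637 < 8836/13 → triangular
v_peak = √(637·13) = √8281 = 91
t_a = 91/13 = 7; t_c = 0
T = 2·7 = 14

t_a=7 t_c=0 v_peak=91 T=14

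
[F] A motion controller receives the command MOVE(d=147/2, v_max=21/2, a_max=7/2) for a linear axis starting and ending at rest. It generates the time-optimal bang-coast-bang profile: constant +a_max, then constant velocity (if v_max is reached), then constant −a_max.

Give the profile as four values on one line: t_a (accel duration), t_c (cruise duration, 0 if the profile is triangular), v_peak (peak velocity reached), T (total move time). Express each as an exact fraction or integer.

(v_max)²/a_max = (21/2)²/(7/2) = 63/2
147/2 ≥ 63/2 ⇒ cruise phase
t_a = (21/2)/(7/2) = 3; v_peak = 21/2
d_cruise = 147/2 − 63/2 = 42; t_c = 42/(21/2) = 4
T = 2·3 + 4 = 10

t_a=3 t_c=4 v_peak=21/2 T=10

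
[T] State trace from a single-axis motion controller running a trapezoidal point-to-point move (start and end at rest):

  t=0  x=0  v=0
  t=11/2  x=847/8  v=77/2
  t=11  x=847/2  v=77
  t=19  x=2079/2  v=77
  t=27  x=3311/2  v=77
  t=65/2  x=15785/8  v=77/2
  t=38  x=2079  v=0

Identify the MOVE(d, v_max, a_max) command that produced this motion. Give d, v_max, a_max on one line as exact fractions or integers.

d=2079 v_max=77 a_max=7

final state: t=38, x=2079, v=0 → d = 2079
a_max = (77/2−0)/(11/2−0) = 7
max v = 77 over t∈[11,27] → v_max = 77
check: 77·(11+16) = 2079 ✓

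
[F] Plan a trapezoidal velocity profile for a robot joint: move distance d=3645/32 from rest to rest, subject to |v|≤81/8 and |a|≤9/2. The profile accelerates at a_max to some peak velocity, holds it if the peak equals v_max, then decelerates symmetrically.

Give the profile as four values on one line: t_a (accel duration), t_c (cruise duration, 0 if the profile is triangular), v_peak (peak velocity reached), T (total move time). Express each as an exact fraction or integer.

t_a=9/4 t_c=9 v_peak=81/8 T=27/2

(v_max)²/a_max = (81/8)²/(9/2) = 729/32
3645/32 ≥ 729/32 so v_max reached
t_a = (81/8)/(9/2) = 9/4; v_peak = 81/8
d_cruise = 3645/32 − 729/32 = 729/8; t_c = (729/8)/(81/8) = 9
T = 2·9/4 + 9 = 27/2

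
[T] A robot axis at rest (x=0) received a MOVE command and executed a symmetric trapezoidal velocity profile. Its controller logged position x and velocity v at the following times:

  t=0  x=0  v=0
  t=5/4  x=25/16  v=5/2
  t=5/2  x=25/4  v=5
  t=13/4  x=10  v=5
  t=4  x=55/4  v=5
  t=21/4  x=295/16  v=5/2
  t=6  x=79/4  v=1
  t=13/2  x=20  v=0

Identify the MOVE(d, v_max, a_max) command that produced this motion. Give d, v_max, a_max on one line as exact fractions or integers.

d=20 v_max=5 a_max=2

final state: t=13/2, x=20, v=0 → d = 20
a_max = (5/2−0)/(5/4−0) = 2
max v = 5 over t∈[5/2,4] → v_max = 5
check: 5·(5/2+3/2) = 20 ✓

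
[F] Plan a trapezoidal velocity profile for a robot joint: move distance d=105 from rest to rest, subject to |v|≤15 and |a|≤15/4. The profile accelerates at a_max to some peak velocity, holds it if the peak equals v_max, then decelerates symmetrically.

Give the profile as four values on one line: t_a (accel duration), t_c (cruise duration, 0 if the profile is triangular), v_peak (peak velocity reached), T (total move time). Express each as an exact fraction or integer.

v_max²/a_max = 15²/(15/4) = 60
105 ≥ 60 ⇒ cruise phase
t_a = 15/(15/4) = 4; v_peak = 15
d_cruise = 105 − 60 = 45; t_c = 45/15 = 3
T = 2·4 + 3 = 11

t_a=4 t_c=3 v_peak=15 T=11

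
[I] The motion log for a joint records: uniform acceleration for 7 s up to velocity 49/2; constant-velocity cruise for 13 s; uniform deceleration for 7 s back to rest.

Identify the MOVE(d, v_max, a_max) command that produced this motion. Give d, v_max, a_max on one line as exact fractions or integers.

a_max = (49/2)/7 = 7/2
d_a = ½·49/2·7 = 343/4; d_c = 49/2·13 = 637/2
d = 2·343/4 + 637/2 = 490
t_c = 13 > 0 ⇒ limit active, v_max = 49/2

d=490 v_max=49/2 a_max=7/2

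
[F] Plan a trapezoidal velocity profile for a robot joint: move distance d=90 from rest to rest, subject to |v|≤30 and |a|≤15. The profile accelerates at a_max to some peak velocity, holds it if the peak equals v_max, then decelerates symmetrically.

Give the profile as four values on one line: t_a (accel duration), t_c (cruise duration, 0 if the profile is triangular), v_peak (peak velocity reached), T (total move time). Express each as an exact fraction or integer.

t_a=2 t_c=1 v_peak=30 T=5

v_max²/a_max = 30²/15 = 60
90 ≥ 60 so v_max reached
t_a = 30/15 = 2; v_peak = 30
d_cruise = 90 − 60 = 30; t_c = 30/30 = 1
T = 2·2 + 1 = 5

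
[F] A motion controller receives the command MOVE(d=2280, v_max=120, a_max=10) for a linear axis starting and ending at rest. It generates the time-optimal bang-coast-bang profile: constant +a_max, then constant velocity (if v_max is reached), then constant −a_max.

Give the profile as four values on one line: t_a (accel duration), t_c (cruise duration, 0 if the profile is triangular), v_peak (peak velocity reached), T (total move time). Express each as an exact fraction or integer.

(v_max)²/a_max = 120²/10 = 1440
2280 ≥ 1440 so v_max reached
t_a = 120/10 = 12; v_peak = 120
d_cruise = 2280 − 1440 = 840; t_c = 840/120 = 7
T = 2·12 + 7 = 31

t_a=12 t_c=7 v_peak=120 T=31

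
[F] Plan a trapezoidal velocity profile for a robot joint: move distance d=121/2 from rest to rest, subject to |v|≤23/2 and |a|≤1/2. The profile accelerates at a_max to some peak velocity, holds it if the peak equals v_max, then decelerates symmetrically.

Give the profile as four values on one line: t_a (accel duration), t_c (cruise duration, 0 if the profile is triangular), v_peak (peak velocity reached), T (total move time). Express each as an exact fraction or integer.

(v_max)²/a_max = (23/2)²/(1/2) = 529/2
121/2 < 529/2 so t_c = 0
v_peak = √(121/2·1/2) = √(121/4) = 11/2
t_a = (11/2)/(1/2) = 11; t_c = 0
T = 2·11 = 22

t_a=11 t_c=0 v_peak=11/2 T=22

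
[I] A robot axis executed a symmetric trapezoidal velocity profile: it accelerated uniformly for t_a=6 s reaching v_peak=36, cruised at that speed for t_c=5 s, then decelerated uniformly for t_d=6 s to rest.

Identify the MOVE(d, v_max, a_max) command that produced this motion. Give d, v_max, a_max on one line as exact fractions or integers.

a_max = 36/6 = 6
d_a = ½·36·6 = 108; d_c = 36·5 = 180
d = 2·108 + 180 = 396
t_c = 5 > 0 → v_max = v_peak = 36

d=396 v_max=36 a_max=6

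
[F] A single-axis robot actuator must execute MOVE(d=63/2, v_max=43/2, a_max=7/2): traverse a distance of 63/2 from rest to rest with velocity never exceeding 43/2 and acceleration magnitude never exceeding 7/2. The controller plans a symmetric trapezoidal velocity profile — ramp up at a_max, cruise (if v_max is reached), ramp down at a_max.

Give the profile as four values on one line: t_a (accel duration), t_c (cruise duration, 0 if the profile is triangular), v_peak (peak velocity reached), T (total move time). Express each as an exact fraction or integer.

t_a=3 t_c=0 v_peak=21/2 T=6

vₘ²/aₘ = (43/2)²/(7/2) = 1849/14
63/2 < 1849/14 so t_c = 0
v_peak = √(63/2·7/2) = √(441/4) = 21/2
t_a = (21/2)/(7/2) = 3; t_c = 0
T = 2·3 = 6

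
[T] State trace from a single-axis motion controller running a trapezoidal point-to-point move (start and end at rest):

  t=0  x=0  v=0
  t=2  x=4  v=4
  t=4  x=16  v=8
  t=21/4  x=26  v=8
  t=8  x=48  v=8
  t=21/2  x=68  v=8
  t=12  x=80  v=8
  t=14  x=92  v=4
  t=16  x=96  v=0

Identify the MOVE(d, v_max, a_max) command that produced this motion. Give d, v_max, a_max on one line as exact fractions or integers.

d=96 v_max=8 a_max=2

final state: t=16, x=96, v=0 → d = 96
a_max = (4−0)/(2−0) = 2
max v = 8 over t∈[4,12] → v_max = 8
check: 8·(4+8) = 96 ✓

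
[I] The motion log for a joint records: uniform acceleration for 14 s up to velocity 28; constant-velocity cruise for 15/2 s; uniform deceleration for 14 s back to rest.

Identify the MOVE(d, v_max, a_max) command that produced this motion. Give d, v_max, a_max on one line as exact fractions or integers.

d=602 v_max=28 a_max=2

a_max = 28/14 = 2
d_a = ½·28·14 = 196; d_c = 28·15/2 = 210
d = 2·196 + 210 = 602
t_c = 15/2 > 0 so v_max = 28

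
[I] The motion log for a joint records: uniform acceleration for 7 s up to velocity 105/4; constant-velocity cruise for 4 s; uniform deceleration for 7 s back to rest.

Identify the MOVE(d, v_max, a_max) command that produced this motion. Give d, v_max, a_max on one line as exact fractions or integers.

d=1155/4 v_max=105/4 a_max=15/4

a_max = (105/4)/7 = 15/4
d_a = ½·105/4·7 = 735/8; d_c = 105/4·4 = 105
d = 2·735/8 + 105 = 1155/4
t_c = 4 > 0 so v_max = 105/4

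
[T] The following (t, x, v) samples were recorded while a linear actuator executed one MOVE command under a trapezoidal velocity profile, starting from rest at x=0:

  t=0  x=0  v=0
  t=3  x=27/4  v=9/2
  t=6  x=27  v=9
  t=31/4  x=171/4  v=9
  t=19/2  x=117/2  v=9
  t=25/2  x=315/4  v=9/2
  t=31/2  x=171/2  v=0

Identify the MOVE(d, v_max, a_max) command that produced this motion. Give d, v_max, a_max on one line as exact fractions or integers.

d=171/2 v_max=9 a_max=3/2

final state: t=31/2, x=171/2, v=0 → d = 171/2
a_max = (9/2−0)/(3−0) = 3/2
max v = 9 over t∈[6,19/2] → v_max = 9
check: 9·(6+7/2) = 171/2 ✓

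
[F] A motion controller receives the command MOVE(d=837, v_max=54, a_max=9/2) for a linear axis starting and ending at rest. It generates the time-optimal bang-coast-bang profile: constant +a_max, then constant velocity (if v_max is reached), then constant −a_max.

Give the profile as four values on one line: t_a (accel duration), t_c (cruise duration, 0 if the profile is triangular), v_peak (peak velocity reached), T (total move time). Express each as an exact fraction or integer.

vₘ²/aₘ = 54²/(9/2) = 648
837 ≥ 648 ⇒ cruise phase
t_a = 54/(9/2) = 12; v_peak = 54
d_cruise = 837 − 648 = 189; t_c = 189/54 = 7/2
T = 2·12 + 7/2 = 55/2

t_a=12 t_c=7/2 v_peak=54 T=55/2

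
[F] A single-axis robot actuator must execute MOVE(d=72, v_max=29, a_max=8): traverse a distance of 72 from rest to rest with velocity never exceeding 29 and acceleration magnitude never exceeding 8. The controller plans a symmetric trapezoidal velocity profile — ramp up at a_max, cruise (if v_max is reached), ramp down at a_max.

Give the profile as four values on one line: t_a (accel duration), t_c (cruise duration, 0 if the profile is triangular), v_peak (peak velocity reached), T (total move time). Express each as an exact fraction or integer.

vₘ²/aₘ = 29²/8 = 841/8
72 < 841/8 → triangular
v_peak = √(72·8) = √576 = 24
t_a = 24/8 = 3; t_c = 0
T = 2·3 = 6

t_a=3 t_c=0 v_peak=24 T=6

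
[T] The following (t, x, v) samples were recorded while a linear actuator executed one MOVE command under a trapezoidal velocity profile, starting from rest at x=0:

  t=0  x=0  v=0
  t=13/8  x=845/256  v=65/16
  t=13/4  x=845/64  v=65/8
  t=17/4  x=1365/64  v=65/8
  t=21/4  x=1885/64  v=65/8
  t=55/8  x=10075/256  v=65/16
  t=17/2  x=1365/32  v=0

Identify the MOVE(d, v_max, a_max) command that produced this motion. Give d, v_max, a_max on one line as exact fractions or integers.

final state: t=17/2, x=1365/32, v=0 → d = 1365/32
a_max = (65/16−0)/(13/8−0) = 5/2
max v = 65/8 over t∈[13/4,21/4] → v_max = 65/8
check: 65/8·(13/4+2) = 1365/32 ✓

d=1365/32 v_max=65/8 a_max=5/2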